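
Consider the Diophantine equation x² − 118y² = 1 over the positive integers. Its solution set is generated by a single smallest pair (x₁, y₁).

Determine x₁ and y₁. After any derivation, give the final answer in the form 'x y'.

306917 28254

d=118: √d = [10; 1,6,3,2,10,2,3,6,1,20] (ℓ=10, even), read p_9/q_9
k=0  a_k=10  p_k/q_k = 10/1
…
k=3  a_k=3  p_k/q_k = 239/22
…
k=5  a_k=10  p_k/q_k = 5779/532
k=6  a_k=2  p_k/q_k = 12112/1115
…
k=8  a_k=6  p_k/q_k = 264802/24377
k=9  a_k=1  p_k/q_k = 306917/28254
→ (306917, 28254).  Check: 306917²=94198044889, 118·28254²=94198044888, difference 1.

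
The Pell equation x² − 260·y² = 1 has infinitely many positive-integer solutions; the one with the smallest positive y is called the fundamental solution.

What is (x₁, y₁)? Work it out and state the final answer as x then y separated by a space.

√260 → a₀=16, period (8,32); ℓ=2 even so k=1
k=0  a_k=16  p_k/q_k = 16/1
k=1  a_k=8  p_k/q_k = 129/8
(x₁, y₁) = (129, 8);  129² − 260·8² = 1 ✓

129 8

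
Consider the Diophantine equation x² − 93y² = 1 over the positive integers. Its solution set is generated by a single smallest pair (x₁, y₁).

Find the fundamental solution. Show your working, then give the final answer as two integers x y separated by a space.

d=93: √d = [9; 1,1,1,4,6,4,1,1,1,18] (ℓ=10, even), read p_9/q_9
a_0=9:  p_0=9·1+0=9,  q_0=9·0+1=1
a_1=1:  p_1=1·9+1=10,  q_1=1·1+0=1
a_2=1:  p_2=1·10+9=19,  q_2=1·1+1=2
…
a_4=4:  p_4=4·29+19=135,  q_4=4·3+2=14
a_5=6:  p_5=6·135+29=839,  q_5=6·14+3=87
…
a_8=1:  p_8=1·4330+3491=7821,  q_8=1·449+362=811
a_9=1:  p_9=1·7821+4330=12151,  q_9=1·811+449=1260
(x₁, y₁) = (12151, 1260);  12151² − 93·1260² = 1 ✓

12151 1260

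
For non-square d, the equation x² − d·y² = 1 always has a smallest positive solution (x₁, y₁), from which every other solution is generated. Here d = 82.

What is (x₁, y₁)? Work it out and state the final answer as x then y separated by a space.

163 18

[9; 18] for √82; ℓ=1 ⇒ convergent index 1
step 0: (9, 1)  from 9·(1,0) + (0,1)
step 1: (163, 18)  from 18·(9,1) + (1,0)
→ (163, 18).  Check: 163²=26569, 82·18²=26568, difference 1.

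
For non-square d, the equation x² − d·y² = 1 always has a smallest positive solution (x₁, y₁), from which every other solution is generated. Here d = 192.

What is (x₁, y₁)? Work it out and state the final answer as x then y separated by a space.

[13; 1,5,1,26] for √192; ℓ=4 ⇒ convergent index 3
a_0=13:  p_0=13·1+0=13,  q_0=13·0+1=1
a_1=1:  p_1=1·13+1=14,  q_1=1·1+0=1
a_2=5:  p_2=5·14+13=83,  q_2=5·1+1=6
a_3=1:  p_3=1·83+14=97,  q_3=1·6+1=7
(x₁, y₁) = (97, 7);  97² − 192·7² = 1 ✓

97 7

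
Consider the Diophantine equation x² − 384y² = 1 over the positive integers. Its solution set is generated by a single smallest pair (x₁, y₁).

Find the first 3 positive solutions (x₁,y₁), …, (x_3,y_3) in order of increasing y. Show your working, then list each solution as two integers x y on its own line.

4801 245
46099201 2352490
442644523201 22588608735

d=384: √d = [19; 1,1,2,9,2,1,1,38] (ℓ=8, even), read p_7/q_7
k=0  a_k=19  p_k/q_k = 19/1
k=1  a_k=1  p_k/q_k = 20/1
…
k=4  a_k=9  p_k/q_k = 921/47
…
k=6  a_k=1  p_k/q_k = 2861/146
k=7  a_k=1  p_k/q_k = 4801/245
(x₁, y₁) = (4801, 245);  4801² − 384·245² = 1 ✓
n=2: (4801,245)∘(4801,245) = (4801·4801+384·245·245, 4801·245+245·4801) = (46099201,2352490)
n=3: (46099201,2352490)∘(4801,245) = (4801·46099201+384·245·2352490, 4801·2352490+245·46099201) = (442644523201,22588608735)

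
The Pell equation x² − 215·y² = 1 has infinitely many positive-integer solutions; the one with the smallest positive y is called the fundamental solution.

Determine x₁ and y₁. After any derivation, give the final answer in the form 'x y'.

[14; 1,1,1,28] for √215; ℓ=4 ⇒ convergent index 3
i=0: a=14 ⇒ p=14, q=1
i=1: a=1 ⇒ p=15, q=1
i=2: a=1 ⇒ p=29, q=2
i=3: a=1 ⇒ p=44, q=3
→ (44, 3).  Check: 44²=1936, 215·3²=1935, difference 1.

44 3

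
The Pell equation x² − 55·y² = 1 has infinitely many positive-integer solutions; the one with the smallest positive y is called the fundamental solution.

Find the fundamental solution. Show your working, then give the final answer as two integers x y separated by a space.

89 12

√55 → a₀=7, period (2,2,2,14); ℓ=4 even so k=3
i=0: a=7 ⇒ p=7, q=1
i=1: a=2 ⇒ p=15, q=2
i=2: a=2 ⇒ p=37, q=5
i=3: a=2 ⇒ p=89, q=12
(x₁, y₁) = (89, 12);  89² − 55·12² = 1 ✓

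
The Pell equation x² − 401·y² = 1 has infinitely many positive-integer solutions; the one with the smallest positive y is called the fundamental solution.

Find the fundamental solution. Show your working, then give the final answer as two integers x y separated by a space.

[20; 40] for √401; ℓ=1 ⇒ convergent index 1
a_0=20:  p_0=20·1+0=20,  q_0=20·0+1=1
a_1=40:  p_1=40·20+1=801,  q_1=40·1+0=40
→ (801, 40).  Check: 801²=641601, 401·40²=641600, difference 1.

801 40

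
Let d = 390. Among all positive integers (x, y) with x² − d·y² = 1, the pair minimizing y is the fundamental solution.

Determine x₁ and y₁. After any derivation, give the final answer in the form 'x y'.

√390 = [19; 1,2,1,38, …], period ℓ=4 (even) → k=3
i=0: a=19 ⇒ p=19, q=1
i=1: a=1 ⇒ p=20, q=1
i=2: a=2 ⇒ p=59, q=3
i=3: a=1 ⇒ p=79, q=4
(x₁, y₁) = (79, 4);  79² − 390·4² = 1 ✓

79 4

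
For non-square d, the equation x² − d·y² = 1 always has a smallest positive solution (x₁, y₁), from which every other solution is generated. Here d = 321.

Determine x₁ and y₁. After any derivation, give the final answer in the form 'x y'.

√321 → a₀=17, period (1,10,1,34); ℓ=4 even so k=3
a_0=17:  p_0=17·1+0=17,  q_0=17·0+1=1
a_1=1:  p_1=1·17+1=18,  q_1=1·1+0=1
a_2=10:  p_2=10·18+17=197,  q_2=10·1+1=11
a_3=1:  p_3=1·197+18=215,  q_3=1·11+1=12
(x₁, y₁) = (215, 12);  215² − 321·12² = 1 ✓

215 12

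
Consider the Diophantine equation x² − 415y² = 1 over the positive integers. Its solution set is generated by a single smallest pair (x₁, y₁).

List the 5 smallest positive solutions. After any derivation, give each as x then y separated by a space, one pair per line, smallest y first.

d=415: √d = [20; 2,1,2,4,6,…,1,2,40] (ℓ=16, even), read p_15/q_15
step 0: (20, 1)  from 20·(1,0) + (0,1)
…
step 2: (61, 3)  from 1·(41,2) + (20,1)
…
step 6: (5154, 253)  from 1·(4441,218) + (713,35)
…
step 9: (43534, 2137)  from 1·(33939,1666) + (9595,471)
…
step 12: (2110961, 103623)  from 4·(508372,24955) + (77473,3803)
step 13: (4730294, 232201)  from 2·(2110961,103623) + (508372,24955)
step 14: (6841255, 335824)  from 1·(4730294,232201) + (2110961,103623)
step 15: (18412804, 903849)  from 2·(6841255,335824) + (4730294,232201)
→ (18412804, 903849).  Check: 18412804²=339031351142416, 415·903849²=339031351142415, difference 1.
(18412804+903849√415)^2 = 678062702284831 + 33284788965192√415
(18412804+903849√415)^3 = 24970071273761872339444 + 1225732590794885332887√415
(18412804+903849√415)^4 = 919538056459614718055705397121 + 45138347901436822389057205104√415
(18412804+903849√415)^5 = 33862548008263614468078655355989935124 + 1662247105585933832332453329850170345√415

18412804 903849
678062702284831 33284788965192
24970071273761872339444 1225732590794885332887
919538056459614718055705397121 45138347901436822389057205104
33862548008263614468078655355989935124 1662247105585933832332453329850170345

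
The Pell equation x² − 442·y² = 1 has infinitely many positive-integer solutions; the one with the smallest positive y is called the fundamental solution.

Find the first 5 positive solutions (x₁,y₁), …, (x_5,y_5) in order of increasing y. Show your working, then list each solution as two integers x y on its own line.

[21; 42] for √442; ℓ=1 ⇒ convergent index 1
i=0: a=21 ⇒ p=21, q=1
i=1: a=42 ⇒ p=883, q=42
fundamental: x₁=883, y₁=42  (since 779689 − 442·1764 = 1)
k=2:  x_2 = 883·883+442·42·42 = 1559377,  y_2 = 883·42+42·883 = 74172
k=3:  x_3 = 883·1559377+442·42·74172 = 2753858899,  y_3 = 883·74172+42·1559377 = 130987710
k=4:  x_4 = 883·2753858899+442·42·130987710 = 4863313256257,  y_4 = 883·130987710+42·2753858899 = 231324221688
k=5:  x_5 = 883·4863313256257+442·42·231324221688 = 8588608456690963,  y_5 = 883·231324221688+42·4863313256257 = 408518444513298

883 42
1559377 74172
2753858899 130987710
4863313256257 231324221688
8588608456690963 408518444513298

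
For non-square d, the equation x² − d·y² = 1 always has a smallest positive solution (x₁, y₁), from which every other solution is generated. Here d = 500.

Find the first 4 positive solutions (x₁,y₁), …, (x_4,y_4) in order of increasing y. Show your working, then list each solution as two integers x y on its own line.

930249 41602
1730726404001 77400437796
3220013013190122249 144003359718540806
5990827771012465337616001 267917962749548332043592

√500 → a₀=22, period (2,1,3,2,1,…,1,2,44); ℓ=14 even so k=13
i=0: a=22 ⇒ p=22, q=1
i=1: a=2 ⇒ p=45, q=2
i=2: a=1 ⇒ p=67, q=3
i=3: a=3 ⇒ p=246, q=11
i=4: a=2 ⇒ p=559, q=25
i=5: a=1 ⇒ p=805, q=36
i=6: a=1 ⇒ p=1364, q=61
i=7: a=10 ⇒ p=14445, q=646
i=8: a=1 ⇒ p=15809, q=707
…
i=10: a=2 ⇒ p=76317, q=3413
…
i=12: a=1 ⇒ p=335522, q=15005
i=13: a=2 ⇒ p=930249, q=41602
→ (930249, 41602).  Check: 930249²=865363202001, 500·41602²=865363202000, difference 1.
n=2: (930249,41602)∘(930249,41602) = (930249·930249+500·41602·41602, 930249·41602+41602·930249) = (1730726404001,77400437796)
n=3: (1730726404001,77400437796)∘(930249,41602) = (930249·1730726404001+500·41602·77400437796, 930249·77400437796+41602·1730726404001) = (3220013013190122249,144003359718540806)
n=4: (3220013013190122249,144003359718540806)∘(930249,41602) = (930249·3220013013190122249+500·41602·144003359718540806, 930249·144003359718540806+41602·3220013013190122249) = (5990827771012465337616001,267917962749548332043592)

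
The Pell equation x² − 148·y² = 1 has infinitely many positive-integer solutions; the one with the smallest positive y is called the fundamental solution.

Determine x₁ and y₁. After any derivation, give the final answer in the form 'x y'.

73 6

d=148: √d = [12; 6,24] (ℓ=2, even), read p_1/q_1
step 0: (12, 1)  from 12·(1,0) + (0,1)
step 1: (73, 6)  from 6·(12,1) + (1,0)
fundamental: x₁=73, y₁=6  (since 5329 − 148·36 = 1)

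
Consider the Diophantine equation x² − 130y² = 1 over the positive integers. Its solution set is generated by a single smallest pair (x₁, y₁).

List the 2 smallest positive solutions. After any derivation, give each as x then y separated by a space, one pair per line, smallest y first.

6499 570
84474001 7408860

[11; 2,2,22] for √130; ℓ=3 ⇒ convergent index 5
a_0=11:  p_0=11·1+0=11,  q_0=11·0+1=1
a_1=2:  p_1=2·11+1=23,  q_1=2·1+0=2
a_2=2:  p_2=2·23+11=57,  q_2=2·2+1=5
…
a_4=2:  p_4=2·1277+57=2611,  q_4=2·112+5=229
a_5=2:  p_5=2·2611+1277=6499,  q_5=2·229+112=570
→ (6499, 570).  Check: 6499²=42237001, 130·570²=42237000, difference 1.
n=2: (6499,570)∘(6499,570) = (6499·6499+130·570·570, 6499·570+570·6499) = (84474001,7408860)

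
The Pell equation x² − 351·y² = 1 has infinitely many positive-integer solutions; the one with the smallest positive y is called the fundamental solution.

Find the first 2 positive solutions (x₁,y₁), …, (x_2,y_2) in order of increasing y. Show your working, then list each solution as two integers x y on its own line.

√351 → a₀=18, period (1,2,1,3,2,2,2,3,1,2,1,36); ℓ=12 even so k=11
k=0  a_k=18  p_k/q_k = 18/1
k=1  a_k=1  p_k/q_k = 19/1
k=2  a_k=2  p_k/q_k = 56/3
…
k=5  a_k=2  p_k/q_k = 637/34
k=6  a_k=2  p_k/q_k = 1555/83
…
k=9  a_k=1  p_k/q_k = 16543/883
k=10  a_k=2  p_k/q_k = 45882/2449
k=11  a_k=1  p_k/q_k = 62425/3332
fundamental: x₁=62425, y₁=3332  (since 3896880625 − 351·11102224 = 1)
k=2:  x_2 = 62425·62425+351·3332·3332 = 7793761249,  y_2 = 62425·3332+3332·62425 = 416000200

62425 3332
7793761249 416000200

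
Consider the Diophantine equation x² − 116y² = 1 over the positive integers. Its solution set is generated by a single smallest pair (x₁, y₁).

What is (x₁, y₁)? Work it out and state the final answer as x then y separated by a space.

√116 = [10; 1,3,2,1,4,1,2,3,1,20, …], period ℓ=10 (even) → k=9
k=0  a_k=10  p_k/q_k = 10/1
k=1  a_k=1  p_k/q_k = 11/1
k=2  a_k=3  p_k/q_k = 43/4
…
k=4  a_k=1  p_k/q_k = 140/13
k=5  a_k=4  p_k/q_k = 657/61
…
k=7  a_k=2  p_k/q_k = 2251/209
k=8  a_k=3  p_k/q_k = 7550/701
k=9  a_k=1  p_k/q_k = 9801/910
fundamental: x₁=9801, y₁=910  (since 96059601 − 116·828100 = 1)

9801 910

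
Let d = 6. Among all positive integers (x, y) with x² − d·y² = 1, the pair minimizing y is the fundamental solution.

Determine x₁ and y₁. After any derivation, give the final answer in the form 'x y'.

5 2

d=6: √d = [2; 2,4] (ℓ=2, even), read p_1/q_1
k=0  a_k=2  p_k/q_k = 2/1
k=1  a_k=2  p_k/q_k = 5/2
(x₁, y₁) = (5, 2);  5² − 6·2² = 1 ✓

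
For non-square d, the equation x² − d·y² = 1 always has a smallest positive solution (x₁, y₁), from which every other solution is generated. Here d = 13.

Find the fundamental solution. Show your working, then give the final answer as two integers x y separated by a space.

649 180

[3; 1,1,1,1,6] for √13; ℓ=5 ⇒ convergent index 9
i=0: a=3 ⇒ p=3, q=1
…
i=8: a=1 ⇒ p=393, q=109
i=9: a=1 ⇒ p=649, q=180
(x₁, y₁) = (649, 180);  649² − 13·180² = 1 ✓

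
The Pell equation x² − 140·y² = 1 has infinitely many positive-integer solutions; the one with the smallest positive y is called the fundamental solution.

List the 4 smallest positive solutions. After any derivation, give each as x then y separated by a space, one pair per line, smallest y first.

[11; 1,4,1,22] for √140; ℓ=4 ⇒ convergent index 3
a_0=11:  p_0=11·1+0=11,  q_0=11·0+1=1
…
a_2=4:  p_2=4·12+11=59,  q_2=4·1+1=5
a_3=1:  p_3=1·59+12=71,  q_3=1·5+1=6
(x₁, y₁) = (71, 6);  71² − 140·6² = 1 ✓
n=2: (71,6)∘(71,6) = (71·71+140·6·6, 71·6+6·71) = (10081,852)
n=3: (10081,852)∘(71,6) = (71·10081+140·6·852, 71·852+6·10081) = (1431431,120978)
n=4: (1431431,120978)∘(71,6) = (71·1431431+140·6·120978, 71·120978+6·1431431) = (203253121,17178024)

71 6
10081 852
1431431 120978
203253121 17178024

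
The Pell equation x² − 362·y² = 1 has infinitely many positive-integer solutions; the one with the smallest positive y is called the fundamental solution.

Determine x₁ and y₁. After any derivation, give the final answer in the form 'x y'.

d=362: √d = [19; 38] (ℓ=1, odd), read p_1/q_1
a_0=19:  p_0=19·1+0=19,  q_0=19·0+1=1
a_1=38:  p_1=38·19+1=723,  q_1=38·1+0=38
fundamental: x₁=723, y₁=38  (since 522729 − 362·1444 = 1)

723 38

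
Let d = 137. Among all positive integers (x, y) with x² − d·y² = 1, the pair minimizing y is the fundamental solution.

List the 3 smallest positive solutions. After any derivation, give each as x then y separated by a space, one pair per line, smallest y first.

6083073 519712
74007554246657 6322892069952
900386710067742990849 76925228065277725280

√137 = [11; 1,2,2,1,1,2,2,1,22, …], period ℓ=9 (odd) → k=17
k=0  a_k=11  p_k/q_k = 11/1
k=1  a_k=1  p_k/q_k = 12/1
k=2  a_k=2  p_k/q_k = 35/3
k=3  a_k=2  p_k/q_k = 82/7
k=4  a_k=1  p_k/q_k = 117/10
k=5  a_k=1  p_k/q_k = 199/17
k=6  a_k=2  p_k/q_k = 515/44
k=7  a_k=2  p_k/q_k = 1229/105
k=8  a_k=1  p_k/q_k = 1744/149
…
k=10  a_k=1  p_k/q_k = 41341/3532
k=11  a_k=2  p_k/q_k = 122279/10447
k=12  a_k=2  p_k/q_k = 285899/24426
k=13  a_k=1  p_k/q_k = 408178/34873
k=14  a_k=1  p_k/q_k = 694077/59299
k=15  a_k=2  p_k/q_k = 1796332/153471
k=16  a_k=2  p_k/q_k = 4286741/366241
k=17  a_k=1  p_k/q_k = 6083073/519712
fundamental: x₁=6083073, y₁=519712  (since 37003777123329 − 137·270100562944 = 1)
(6083073+519712√137)^2 = 74007554246657 + 6322892069952√137
(6083073+519712√137)^3 = 900386710067742990849 + 76925228065277725280√137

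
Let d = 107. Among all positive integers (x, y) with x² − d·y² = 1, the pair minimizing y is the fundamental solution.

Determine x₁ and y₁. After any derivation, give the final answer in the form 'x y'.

962 93

√107 → a₀=10, period (2,1,9,1,2,20); ℓ=6 even so k=5
a_0=10:  p_0=10·1+0=10,  q_0=10·0+1=1
a_1=2:  p_1=2·10+1=21,  q_1=2·1+0=2
…
a_3=9:  p_3=9·31+21=300,  q_3=9·3+2=29
a_4=1:  p_4=1·300+31=331,  q_4=1·29+3=32
a_5=2:  p_5=2·331+300=962,  q_5=2·32+29=93
→ (962, 93).  Check: 962²=925444, 107·93²=925443, difference 1.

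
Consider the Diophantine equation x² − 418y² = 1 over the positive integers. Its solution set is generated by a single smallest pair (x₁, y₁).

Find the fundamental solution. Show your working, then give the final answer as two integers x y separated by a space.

33857 1656

[20; 2,4,20,4,2,40] for √418; ℓ=6 ⇒ convergent index 5
k=0  a_k=20  p_k/q_k = 20/1
k=1  a_k=2  p_k/q_k = 41/2
k=2  a_k=4  p_k/q_k = 184/9
…
k=4  a_k=4  p_k/q_k = 15068/737
k=5  a_k=2  p_k/q_k = 33857/1656
(x₁, y₁) = (33857, 1656);  33857² − 418·1656² = 1 ✓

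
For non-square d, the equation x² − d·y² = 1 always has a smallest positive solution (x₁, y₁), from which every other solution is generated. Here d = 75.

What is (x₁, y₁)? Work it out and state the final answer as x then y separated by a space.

26 3

√75 → a₀=8, period (1,1,1,16); ℓ=4 even so k=3
k=0  a_k=8  p_k/q_k = 8/1
k=1  a_k=1  p_k/q_k = 9/1
k=2  a_k=1  p_k/q_k = 17/2
k=3  a_k=1  p_k/q_k = 26/3
→ (26, 3).  Check: 26²=676, 75·3²=675, difference 1.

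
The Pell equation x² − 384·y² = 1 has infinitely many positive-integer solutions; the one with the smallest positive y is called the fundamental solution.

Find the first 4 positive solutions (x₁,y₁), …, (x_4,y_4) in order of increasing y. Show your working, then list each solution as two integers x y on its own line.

4801 245
46099201 2352490
442644523201 22588608735
4250272665676801 216895818720980

√384 = [19; 1,1,2,9,2,1,1,38, …], period ℓ=8 (even) → k=7
a_0=19:  p_0=19·1+0=19,  q_0=19·0+1=1
a_1=1:  p_1=1·19+1=20,  q_1=1·1+0=1
…
a_6=1:  p_6=1·1940+921=2861,  q_6=1·99+47=146
a_7=1:  p_7=1·2861+1940=4801,  q_7=1·146+99=245
(x₁, y₁) = (4801, 245);  4801² − 384·245² = 1 ✓
n=2: (4801,245)∘(4801,245) = (4801·4801+384·245·245, 4801·245+245·4801) = (46099201,2352490)
n=3: (46099201,2352490)∘(4801,245) = (4801·46099201+384·245·2352490, 4801·2352490+245·46099201) = (442644523201,22588608735)
n=4: (442644523201,22588608735)∘(4801,245) = (4801·442644523201+384·245·22588608735, 4801·22588608735+245·442644523201) = (4250272665676801,216895818720980)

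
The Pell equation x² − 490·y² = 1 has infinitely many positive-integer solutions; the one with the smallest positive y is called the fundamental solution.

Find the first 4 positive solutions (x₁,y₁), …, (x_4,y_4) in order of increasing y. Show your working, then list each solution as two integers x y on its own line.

1039681 46968
2161873163521 97663474416
4495316905044313921 203077717488555624
9347391150304592810234881 422272088792340335957472

d=490: √d = [22; 7,2,1,4,4,4,1,2,7,44] (ℓ=10, even), read p_9/q_9
k=0  a_k=22  p_k/q_k = 22/1
…
k=3  a_k=1  p_k/q_k = 487/22
k=4  a_k=4  p_k/q_k = 2280/103
k=5  a_k=4  p_k/q_k = 9607/434
…
k=7  a_k=1  p_k/q_k = 50315/2273
k=8  a_k=2  p_k/q_k = 141338/6385
k=9  a_k=7  p_k/q_k = 1039681/46968
fundamental: x₁=1039681, y₁=46968  (since 1080936581761 − 490·2205993024 = 1)
(x_2, y_2) = (1039681·1039681 + 490·46968·46968, 1039681·46968 + 46968·1039681) = (2161873163521, 97663474416)
(x_3, y_3) = (1039681·2161873163521 + 490·46968·97663474416, 1039681·97663474416 + 46968·2161873163521) = (4495316905044313921, 203077717488555624)
(x_4, y_4) = (1039681·4495316905044313921 + 490·46968·203077717488555624, 1039681·203077717488555624 + 46968·4495316905044313921) = (9347391150304592810234881, 422272088792340335957472)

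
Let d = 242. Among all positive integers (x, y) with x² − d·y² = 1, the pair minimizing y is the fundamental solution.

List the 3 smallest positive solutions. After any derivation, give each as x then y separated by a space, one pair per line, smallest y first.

19601 1260
768398401 49394520
30122754096401 1936363971780

[15; 1,1,3,1,14,1,3,1,1,30] for √242; ℓ=10 ⇒ convergent index 9
a_0=15:  p_0=15·1+0=15,  q_0=15·0+1=1
…
a_3=3:  p_3=3·31+16=109,  q_3=3·2+1=7
…
a_5=14:  p_5=14·140+109=2069,  q_5=14·9+7=133
…
a_7=3:  p_7=3·2209+2069=8696,  q_7=3·142+133=559
a_8=1:  p_8=1·8696+2209=10905,  q_8=1·559+142=701
a_9=1:  p_9=1·10905+8696=19601,  q_9=1·701+559=1260
(x₁, y₁) = (19601, 1260);  19601² − 242·1260² = 1 ✓
n=2: (19601,1260)∘(19601,1260) = (19601·19601+242·1260·1260, 19601·1260+1260·19601) = (768398401,49394520)
n=3: (768398401,49394520)∘(19601,1260) = (19601·768398401+242·1260·49394520, 19601·49394520+1260·768398401) = (30122754096401,1936363971780)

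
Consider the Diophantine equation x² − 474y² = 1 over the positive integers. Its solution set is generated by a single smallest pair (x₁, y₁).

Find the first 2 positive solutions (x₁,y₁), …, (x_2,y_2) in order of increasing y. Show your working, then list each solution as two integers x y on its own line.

d=474: √d = [21; 1,3,2,1,1,…,3,1,42] (ℓ=14, even), read p_13/q_13
i=0: a=21 ⇒ p=21, q=1
…
i=7: a=6 ⇒ p=5051, q=232
…
i=9: a=1 ⇒ p=10864, q=499
…
i=12: a=3 ⇒ p=149331, q=6859
i=13: a=1 ⇒ p=193549, q=8890
fundamental: x₁=193549, y₁=8890  (since 37461215401 − 474·79032100 = 1)
k=2:  x_2 = 193549·193549+474·8890·8890 = 74922430801,  y_2 = 193549·8890+8890·193549 = 3441301220

193549 8890
74922430801 3441301220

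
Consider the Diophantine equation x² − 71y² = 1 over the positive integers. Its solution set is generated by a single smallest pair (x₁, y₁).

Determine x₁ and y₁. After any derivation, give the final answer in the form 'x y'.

d=71: √d = [8; 2,2,1,7,1,2,2,16] (ℓ=8, even), read p_7/q_7
step 0: (8, 1)  from 8·(1,0) + (0,1)
step 1: (17, 2)  from 2·(8,1) + (1,0)
step 2: (42, 5)  from 2·(17,2) + (8,1)
step 3: (59, 7)  from 1·(42,5) + (17,2)
…
step 5: (514, 61)  from 1·(455,54) + (59,7)
step 6: (1483, 176)  from 2·(514,61) + (455,54)
step 7: (3480, 413)  from 2·(1483,176) + (514,61)
→ (3480, 413).  Check: 3480²=12110400, 71·413²=12110399, difference 1.

3480 413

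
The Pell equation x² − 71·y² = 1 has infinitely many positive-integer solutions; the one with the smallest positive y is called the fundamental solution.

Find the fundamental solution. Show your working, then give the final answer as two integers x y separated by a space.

[8; 2,2,1,7,1,2,2,16] for √71; ℓ=8 ⇒ convergent index 7
step 0: (8, 1)  from 8·(1,0) + (0,1)
step 1: (17, 2)  from 2·(8,1) + (1,0)
step 2: (42, 5)  from 2·(17,2) + (8,1)
step 3: (59, 7)  from 1·(42,5) + (17,2)
…
step 6: (1483, 176)  from 2·(514,61) + (455,54)
step 7: (3480, 413)  from 2·(1483,176) + (514,61)
(x₁, y₁) = (3480, 413);  3480² − 71·413² = 1 ✓

3480 413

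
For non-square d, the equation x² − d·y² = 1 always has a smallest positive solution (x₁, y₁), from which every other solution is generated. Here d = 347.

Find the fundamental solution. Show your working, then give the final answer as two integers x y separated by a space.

641602 34443

[18; 1,1,1,2,4,…,1,1,36] for √347; ℓ=14 ⇒ convergent index 13
step 0: (18, 1)  from 18·(1,0) + (0,1)
step 1: (19, 1)  from 1·(18,1) + (1,0)
step 2: (37, 2)  from 1·(19,1) + (18,1)
…
step 5: (652, 35)  from 4·(149,8) + (56,3)
step 6: (801, 43)  from 1·(652,35) + (149,8)
…
step 8: (15070, 809)  from 1·(14269,766) + (801,43)
step 9: (74549, 4002)  from 4·(15070,809) + (14269,766)
step 10: (164168, 8813)  from 2·(74549,4002) + (15070,809)
step 11: (238717, 12815)  from 1·(164168,8813) + (74549,4002)
step 12: (402885, 21628)  from 1·(238717,12815) + (164168,8813)
step 13: (641602, 34443)  from 1·(402885,21628) + (238717,12815)
→ (641602, 34443).  Check: 641602²=411653126404, 347·34443²=411653126403, difference 1.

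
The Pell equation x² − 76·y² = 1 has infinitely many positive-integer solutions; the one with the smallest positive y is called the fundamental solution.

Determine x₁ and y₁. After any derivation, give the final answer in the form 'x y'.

d=76: √d = [8; 1,2,1,1,5,4,5,1,1,2,1,16] (ℓ=12, even), read p_11/q_11
step 0: (8, 1)  from 8·(1,0) + (0,1)
step 1: (9, 1)  from 1·(8,1) + (1,0)
step 2: (26, 3)  from 2·(9,1) + (8,1)
step 3: (35, 4)  from 1·(26,3) + (9,1)
step 4: (61, 7)  from 1·(35,4) + (26,3)
step 5: (340, 39)  from 5·(61,7) + (35,4)
step 6: (1421, 163)  from 4·(340,39) + (61,7)
…
step 8: (8866, 1017)  from 1·(7445,854) + (1421,163)
step 9: (16311, 1871)  from 1·(8866,1017) + (7445,854)
step 10: (41488, 4759)  from 2·(16311,1871) + (8866,1017)
step 11: (57799, 6630)  from 1·(41488,4759) + (16311,1871)
→ (57799, 6630).  Check: 57799²=3340724401, 76·6630²=3340724400, difference 1.

57799 6630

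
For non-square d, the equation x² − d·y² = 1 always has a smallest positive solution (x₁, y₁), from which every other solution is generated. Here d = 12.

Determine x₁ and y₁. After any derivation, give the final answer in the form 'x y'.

[3; 2,6] for √12; ℓ=2 ⇒ convergent index 1
a_0=3:  p_0=3·1+0=3,  q_0=3·0+1=1
a_1=2:  p_1=2·3+1=7,  q_1=2·1+0=2
fundamental: x₁=7, y₁=2  (since 49 − 12·4 = 1)

7 2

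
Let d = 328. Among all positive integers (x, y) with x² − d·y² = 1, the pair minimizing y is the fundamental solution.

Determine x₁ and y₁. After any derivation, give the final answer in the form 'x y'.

d=328: √d = [18; 9,36] (ℓ=2, even), read p_1/q_1
i=0: a=18 ⇒ p=18, q=1
i=1: a=9 ⇒ p=163, q=9
→ (163, 9).  Check: 163²=26569, 328·9²=26568, difference 1.

163 9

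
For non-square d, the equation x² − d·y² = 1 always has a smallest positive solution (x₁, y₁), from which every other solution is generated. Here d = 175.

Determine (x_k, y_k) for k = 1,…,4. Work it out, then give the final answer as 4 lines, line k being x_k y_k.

[13; 4,2,1,2,4,26] for √175; ℓ=6 ⇒ convergent index 5
i=0: a=13 ⇒ p=13, q=1
…
i=2: a=2 ⇒ p=119, q=9
i=3: a=1 ⇒ p=172, q=13
i=4: a=2 ⇒ p=463, q=35
i=5: a=4 ⇒ p=2024, q=153
fundamental: x₁=2024, y₁=153  (since 4096576 − 175·23409 = 1)
(2024+153√175)^2 = 8193151 + 619344√175
(2024+153√175)^3 = 33165873224 + 2507104359√175
(2024+153√175)^4 = 134255446617601 + 10148757825888√175

2024 153
8193151 619344
33165873224 2507104359
134255446617601 10148757825888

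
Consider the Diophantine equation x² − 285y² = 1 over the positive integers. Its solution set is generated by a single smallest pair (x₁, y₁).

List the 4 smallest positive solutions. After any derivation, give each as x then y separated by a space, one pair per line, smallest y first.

2431 144
11819521 700128
57466508671 3404022192
279402153338881 16550355197376

d=285: √d = [16; 1,7,2,7,1,32] (ℓ=6, even), read p_5/q_5
k=0  a_k=16  p_k/q_k = 16/1
…
k=2  a_k=7  p_k/q_k = 135/8
k=3  a_k=2  p_k/q_k = 287/17
k=4  a_k=7  p_k/q_k = 2144/127
k=5  a_k=1  p_k/q_k = 2431/144
(x₁, y₁) = (2431, 144);  2431² − 285·144² = 1 ✓
n=2: (2431,144)∘(2431,144) = (2431·2431+285·144·144, 2431·144+144·2431) = (11819521,700128)
n=3: (11819521,700128)∘(2431,144) = (2431·11819521+285·144·700128, 2431·700128+144·11819521) = (57466508671,3404022192)
n=4: (57466508671,3404022192)∘(2431,144) = (2431·57466508671+285·144·3404022192, 2431·3404022192+144·57466508671) = (279402153338881,16550355197376)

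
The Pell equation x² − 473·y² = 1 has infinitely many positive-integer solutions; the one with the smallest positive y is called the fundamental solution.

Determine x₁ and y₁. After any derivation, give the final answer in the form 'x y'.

87 4

d=473: √d = [21; 1,2,1,42] (ℓ=4, even), read p_3/q_3
k=0  a_k=21  p_k/q_k = 21/1
k=1  a_k=1  p_k/q_k = 22/1
k=2  a_k=2  p_k/q_k = 65/3
k=3  a_k=1  p_k/q_k = 87/4
→ (87, 4).  Check: 87²=7569, 473·4²=7568, difference 1.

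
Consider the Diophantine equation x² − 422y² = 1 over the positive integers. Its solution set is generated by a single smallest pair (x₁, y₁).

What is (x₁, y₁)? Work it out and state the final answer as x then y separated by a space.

7022501 341850

√422 → a₀=20, period (1,1,5,2,1,…,1,1,40); ℓ=14 even so k=13
a_0=20:  p_0=20·1+0=20,  q_0=20·0+1=1
a_1=1:  p_1=1·20+1=21,  q_1=1·1+0=1
…
a_9=1:  p_9=1·163807+53719=217526,  q_9=1·7974+2615=10589
…
a_12=1:  p_12=1·3211821+598859=3810680,  q_12=1·156349+29152=185501
a_13=1:  p_13=1·3810680+3211821=7022501,  q_13=1·185501+156349=341850
fundamental: x₁=7022501, y₁=341850  (since 49315520295001 − 422·116861422500 = 1)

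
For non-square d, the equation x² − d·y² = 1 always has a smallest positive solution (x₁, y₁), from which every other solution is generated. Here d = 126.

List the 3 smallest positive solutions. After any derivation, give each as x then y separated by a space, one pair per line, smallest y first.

√126 → a₀=11, period (4,2,4,22); ℓ=4 even so k=3
step 0: (11, 1)  from 11·(1,0) + (0,1)
step 1: (45, 4)  from 4·(11,1) + (1,0)
step 2: (101, 9)  from 2·(45,4) + (11,1)
step 3: (449, 40)  from 4·(101,9) + (45,4)
→ (449, 40).  Check: 449²=201601, 126·40²=201600, difference 1.
(x_2, y_2) = (449·449 + 126·40·40, 449·40 + 40·449) = (403201, 35920)
(x_3, y_3) = (449·403201 + 126·40·35920, 449·35920 + 40·403201) = (362074049, 32256120)

449 40
403201 35920
362074049 32256120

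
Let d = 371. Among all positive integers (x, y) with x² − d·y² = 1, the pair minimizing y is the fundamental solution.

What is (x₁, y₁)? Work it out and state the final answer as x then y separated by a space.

[19; 3,1,4,1,3,38] for √371; ℓ=6 ⇒ convergent index 5
k=0  a_k=19  p_k/q_k = 19/1
k=1  a_k=3  p_k/q_k = 58/3
…
k=4  a_k=1  p_k/q_k = 443/23
k=5  a_k=3  p_k/q_k = 1695/88
→ (1695, 88).  Check: 1695²=2873025, 371·88²=2873024, difference 1.

1695 88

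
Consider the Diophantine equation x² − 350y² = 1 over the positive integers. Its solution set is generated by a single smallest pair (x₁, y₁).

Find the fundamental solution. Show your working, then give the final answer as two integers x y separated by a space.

√350 = [18; 1,2,2,2,1,36, …], period ℓ=6 (even) → k=5
a_0=18:  p_0=18·1+0=18,  q_0=18·0+1=1
…
a_4=2:  p_4=2·131+56=318,  q_4=2·7+3=17
a_5=1:  p_5=1·318+131=449,  q_5=1·17+7=24
→ (449, 24).  Check: 449²=201601, 350·24²=201600, difference 1.

449 24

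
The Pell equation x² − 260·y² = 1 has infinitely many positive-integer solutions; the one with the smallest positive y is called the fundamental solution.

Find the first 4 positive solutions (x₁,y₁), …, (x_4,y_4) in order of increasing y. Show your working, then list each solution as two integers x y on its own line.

129 8
33281 2064
8586369 532504
2215249921 137383968

[16; 8,32] for √260; ℓ=2 ⇒ convergent index 1
step 0: (16, 1)  from 16·(1,0) + (0,1)
step 1: (129, 8)  from 8·(16,1) + (1,0)
(x₁, y₁) = (129, 8);  129² − 260·8² = 1 ✓
(x_2, y_2) = (129·129 + 260·8·8, 129·8 + 8·129) = (33281, 2064)
(x_3, y_3) = (129·33281 + 260·8·2064, 129·2064 + 8·33281) = (8586369, 532504)
(x_4, y_4) = (129·8586369 + 260·8·532504, 129·532504 + 8·8586369) = (2215249921, 137383968)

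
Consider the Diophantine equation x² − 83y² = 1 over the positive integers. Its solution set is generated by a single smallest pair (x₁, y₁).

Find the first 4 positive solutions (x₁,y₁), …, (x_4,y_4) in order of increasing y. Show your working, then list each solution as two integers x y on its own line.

82 9
13447 1476
2205226 242055
361643617 39695544

√83 → a₀=9, period (9,18); ℓ=2 even so k=1
a_0=9:  p_0=9·1+0=9,  q_0=9·0+1=1
a_1=9:  p_1=9·9+1=82,  q_1=9·1+0=9
(x₁, y₁) = (82, 9);  82² − 83·9² = 1 ✓
(x_2, y_2) = (82·82 + 83·9·9, 82·9 + 9·82) = (13447, 1476)
(x_3, y_3) = (82·13447 + 83·9·1476, 82·1476 + 9·13447) = (2205226, 242055)
(x_4, y_4) = (82·2205226 + 83·9·242055, 82·242055 + 9·2205226) = (361643617, 39695544)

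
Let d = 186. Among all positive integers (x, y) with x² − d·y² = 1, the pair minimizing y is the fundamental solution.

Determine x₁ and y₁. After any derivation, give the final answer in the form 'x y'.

7501 550

√186 = [13; 1,1,1,3,4,3,1,1,1,26, …], period ℓ=10 (even) → k=9
step 0: (13, 1)  from 13·(1,0) + (0,1)
step 1: (14, 1)  from 1·(13,1) + (1,0)
step 2: (27, 2)  from 1·(14,1) + (13,1)
step 3: (41, 3)  from 1·(27,2) + (14,1)
step 4: (150, 11)  from 3·(41,3) + (27,2)
step 5: (641, 47)  from 4·(150,11) + (41,3)
step 6: (2073, 152)  from 3·(641,47) + (150,11)
step 7: (2714, 199)  from 1·(2073,152) + (641,47)
step 8: (4787, 351)  from 1·(2714,199) + (2073,152)
step 9: (7501, 550)  from 1·(4787,351) + (2714,199)
(x₁, y₁) = (7501, 550);  7501² − 186·550² = 1 ✓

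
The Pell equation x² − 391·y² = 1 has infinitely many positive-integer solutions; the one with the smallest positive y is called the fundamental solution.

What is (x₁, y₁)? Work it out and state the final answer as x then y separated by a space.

√391 → a₀=19, period (1,3,2,2,1,…,3,1,38); ℓ=16 even so k=15
k=0  a_k=19  p_k/q_k = 19/1
…
k=2  a_k=3  p_k/q_k = 79/4
…
k=4  a_k=2  p_k/q_k = 435/22
…
k=7  a_k=2  p_k/q_k = 2709/137
…
k=11  a_k=1  p_k/q_k = 268013/13554
…
k=14  a_k=3  p_k/q_k = 5678083/287153
k=15  a_k=1  p_k/q_k = 7338680/371133
fundamental: x₁=7338680, y₁=371133  (since 53856224142400 − 391·137739703689 = 1)

7338680 371133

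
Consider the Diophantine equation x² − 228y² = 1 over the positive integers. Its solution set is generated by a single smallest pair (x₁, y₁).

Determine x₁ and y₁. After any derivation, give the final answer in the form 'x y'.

d=228: √d = [15; 10,30] (ℓ=2, even), read p_1/q_1
i=0: a=15 ⇒ p=15, q=1
i=1: a=10 ⇒ p=151, q=10
(x₁, y₁) = (151, 10);  151² − 228·10² = 1 ✓

151 10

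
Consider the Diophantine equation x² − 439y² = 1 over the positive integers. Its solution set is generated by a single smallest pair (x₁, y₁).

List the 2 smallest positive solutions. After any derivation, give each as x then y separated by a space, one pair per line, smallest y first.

d=439: √d = [20; 1,19,1,40] (ℓ=4, even), read p_3/q_3
step 0: (20, 1)  from 20·(1,0) + (0,1)
…
step 2: (419, 20)  from 19·(21,1) + (20,1)
step 3: (440, 21)  from 1·(419,20) + (21,1)
(x₁, y₁) = (440, 21);  440² − 439·21² = 1 ✓
(440+21√439)^2 = 387199 + 18480√439

440 21
387199 18480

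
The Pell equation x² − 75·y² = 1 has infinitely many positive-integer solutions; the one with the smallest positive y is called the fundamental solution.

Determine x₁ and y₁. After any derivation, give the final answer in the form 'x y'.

√75 = [8; 1,1,1,16, …], period ℓ=4 (even) → k=3
a_0=8:  p_0=8·1+0=8,  q_0=8·0+1=1
a_1=1:  p_1=1·8+1=9,  q_1=1·1+0=1
a_2=1:  p_2=1·9+8=17,  q_2=1·1+1=2
a_3=1:  p_3=1·17+9=26,  q_3=1·2+1=3
(x₁, y₁) = (26, 3);  26² − 75·3² = 1 ✓

26 3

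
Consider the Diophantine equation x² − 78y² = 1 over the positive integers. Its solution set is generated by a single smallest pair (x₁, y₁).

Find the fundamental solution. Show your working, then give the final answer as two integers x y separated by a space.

√78 = [8; 1,4,1,16, …], period ℓ=4 (even) → k=3
step 0: (8, 1)  from 8·(1,0) + (0,1)
…
step 2: (44, 5)  from 4·(9,1) + (8,1)
step 3: (53, 6)  from 1·(44,5) + (9,1)
(x₁, y₁) = (53, 6);  53² − 78·6² = 1 ✓

53 6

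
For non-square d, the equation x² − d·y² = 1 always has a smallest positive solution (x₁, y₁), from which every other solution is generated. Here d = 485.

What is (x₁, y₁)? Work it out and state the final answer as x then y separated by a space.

√485 → a₀=22, period (44); ℓ=1 odd so k=1
step 0: (22, 1)  from 22·(1,0) + (0,1)
step 1: (969, 44)  from 44·(22,1) + (1,0)
(x₁, y₁) = (969, 44);  969² − 485·44² = 1 ✓

969 44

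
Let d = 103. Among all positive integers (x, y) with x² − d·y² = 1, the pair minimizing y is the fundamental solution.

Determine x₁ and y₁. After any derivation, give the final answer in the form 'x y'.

227528 22419

d=103: √d = [10; 6,1,2,1,1,9,1,1,2,1,6,20] (ℓ=12, even), read p_11/q_11
a_0=10:  p_0=10·1+0=10,  q_0=10·0+1=1
…
a_2=1:  p_2=1·61+10=71,  q_2=1·6+1=7
a_3=2:  p_3=2·71+61=203,  q_3=2·7+6=20
…
a_6=9:  p_6=9·477+274=4567,  q_6=9·47+27=450
a_7=1:  p_7=1·4567+477=5044,  q_7=1·450+47=497
a_8=1:  p_8=1·5044+4567=9611,  q_8=1·497+450=947
a_9=2:  p_9=2·9611+5044=24266,  q_9=2·947+497=2391
a_10=1:  p_10=1·24266+9611=33877,  q_10=1·2391+947=3338
a_11=6:  p_11=6·33877+24266=227528,  q_11=6·3338+2391=22419
(x₁, y₁) = (227528, 22419);  227528² − 103·22419² = 1 ✓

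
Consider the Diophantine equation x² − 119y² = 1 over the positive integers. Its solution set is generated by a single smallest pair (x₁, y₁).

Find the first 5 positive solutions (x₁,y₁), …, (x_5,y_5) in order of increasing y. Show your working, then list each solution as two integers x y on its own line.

√119 = [10; 1,9,1,20, …], period ℓ=4 (even) → k=3
a_0=10:  p_0=10·1+0=10,  q_0=10·0+1=1
a_1=1:  p_1=1·10+1=11,  q_1=1·1+0=1
a_2=9:  p_2=9·11+10=109,  q_2=9·1+1=10
a_3=1:  p_3=1·109+11=120,  q_3=1·10+1=11
fundamental: x₁=120, y₁=11  (since 14400 − 119·121 = 1)
(x_2, y_2) = (120·120 + 119·11·11, 120·11 + 11·120) = (28799, 2640)
(x_3, y_3) = (120·28799 + 119·11·2640, 120·2640 + 11·28799) = (6911640, 633589)
(x_4, y_4) = (120·6911640 + 119·11·633589, 120·633589 + 11·6911640) = (1658764801, 152058720)
(x_5, y_5) = (120·1658764801 + 119·11·152058720, 120·152058720 + 11·1658764801) = (398096640600, 36493459211)

120 11
28799 2640
6911640 633589
1658764801 152058720
398096640600 36493459211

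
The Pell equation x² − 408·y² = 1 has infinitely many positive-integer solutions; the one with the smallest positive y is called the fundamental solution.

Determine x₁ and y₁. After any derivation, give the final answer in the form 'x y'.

√408 = [20; 5,40, …], period ℓ=2 (even) → k=1
step 0: (20, 1)  from 20·(1,0) + (0,1)
step 1: (101, 5)  from 5·(20,1) + (1,0)
fundamental: x₁=101, y₁=5  (since 10201 − 408·25 = 1)

101 5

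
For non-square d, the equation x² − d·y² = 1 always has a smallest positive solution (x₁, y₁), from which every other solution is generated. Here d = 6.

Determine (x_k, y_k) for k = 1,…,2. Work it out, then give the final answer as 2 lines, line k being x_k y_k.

[2; 2,4] for √6; ℓ=2 ⇒ convergent index 1
i=0: a=2 ⇒ p=2, q=1
i=1: a=2 ⇒ p=5, q=2
→ (5, 2).  Check: 5²=25, 6·2²=24, difference 1.
(5+2√6)^2 = 49 + 20√6

5 2
49 20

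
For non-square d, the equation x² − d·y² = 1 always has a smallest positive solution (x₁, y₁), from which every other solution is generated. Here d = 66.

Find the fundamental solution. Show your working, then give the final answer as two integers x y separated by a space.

√66 = [8; 8,16, …], period ℓ=2 (even) → k=1
k=0  a_k=8  p_k/q_k = 8/1
k=1  a_k=8  p_k/q_k = 65/8
(x₁, y₁) = (65, 8);  65² − 66·8² = 1 ✓

65 8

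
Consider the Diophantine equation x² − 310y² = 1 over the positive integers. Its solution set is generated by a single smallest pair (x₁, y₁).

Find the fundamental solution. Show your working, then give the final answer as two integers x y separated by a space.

√310 = [17; 1,1,1,1,5,…,1,1,34, …], period ℓ=16 (even) → k=15
i=0: a=17 ⇒ p=17, q=1
i=1: a=1 ⇒ p=18, q=1
…
i=4: a=1 ⇒ p=88, q=5
…
i=9: a=1 ⇒ p=7747, q=440
…
i=11: a=5 ⇒ p=152387, q=8655
…
i=14: a=1 ⇒ p=515017, q=29251
i=15: a=1 ⇒ p=848719, q=48204
(x₁, y₁) = (848719, 48204);  848719² − 310·48204² = 1 ✓

848719 48204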